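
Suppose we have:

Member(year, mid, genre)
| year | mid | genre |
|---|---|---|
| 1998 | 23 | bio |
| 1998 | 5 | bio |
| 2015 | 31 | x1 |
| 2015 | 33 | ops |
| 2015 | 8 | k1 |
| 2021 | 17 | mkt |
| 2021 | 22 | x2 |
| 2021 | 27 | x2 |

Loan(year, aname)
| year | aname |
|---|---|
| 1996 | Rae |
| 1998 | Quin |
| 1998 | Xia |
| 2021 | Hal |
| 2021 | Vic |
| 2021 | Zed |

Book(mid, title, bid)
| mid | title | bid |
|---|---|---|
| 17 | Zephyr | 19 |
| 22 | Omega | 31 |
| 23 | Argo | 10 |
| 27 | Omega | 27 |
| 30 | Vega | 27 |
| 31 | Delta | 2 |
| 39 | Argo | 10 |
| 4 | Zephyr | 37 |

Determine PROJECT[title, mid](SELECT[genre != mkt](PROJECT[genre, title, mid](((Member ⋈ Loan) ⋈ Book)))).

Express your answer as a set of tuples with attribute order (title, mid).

{(Argo, 23), (Omega, 22), (Omega, 27)}

Natural join on year: {(1998, 23, bio, Quin), (1998, 23, bio, Xia), (1998, 5, bio, Quin), (1998, 5, bio, Xia), (2021, 17, mkt, Hal), (2021, 17, mkt, Vic), (2021, 17, mkt, Zed), (2021, 22, x2, Hal), (2021, 22, x2, Vic), (2021, 22, x2, Zed), (2021, 27, x2, Hal), (2021, 27, x2, Vic), (2021, 27, x2, Zed)}
Natural join on mid: {(1998, 23, bio, Quin, Argo, 10), (1998, 23, bio, Xia, Argo, 10), (2021, 17, mkt, Hal, Zephyr, 19), (2021, 17, mkt, Vic, Zephyr, 19), (2021, 17, mkt, Zed, Zephyr, 19), (2021, 22, x2, Hal, Omega, 31), (2021, 22, x2, Vic, Omega, 31), (2021, 22, x2, Zed, Omega, 31), (2021, 27, x2, Hal, Omega, 27), (2021, 27, x2, Vic, Omega, 27), (2021, 27, x2, Zed, Omega, 27)}
π_{genre, title, mid} gives {(bio, Argo, 23), (mkt, Zephyr, 17), (x2, Omega, 22), (x2, Omega, 27)} (7 duplicate(s) eliminated).
σ[genre != mkt]: keep tuples satisfying genre != mkt → {(bio, Argo, 23), (x2, Omega, 22), (x2, Omega, 27)}
π_{title, mid} gives {(Argo, 23), (Omega, 22), (Omega, 27)}.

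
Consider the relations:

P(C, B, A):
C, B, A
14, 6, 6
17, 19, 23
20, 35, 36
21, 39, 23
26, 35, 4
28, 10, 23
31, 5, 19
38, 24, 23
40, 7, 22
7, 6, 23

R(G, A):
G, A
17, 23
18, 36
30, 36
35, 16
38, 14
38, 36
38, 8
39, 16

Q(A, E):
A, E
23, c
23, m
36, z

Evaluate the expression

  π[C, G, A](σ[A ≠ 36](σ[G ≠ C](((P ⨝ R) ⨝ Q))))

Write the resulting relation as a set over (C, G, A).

{(21, 17, 23), (28, 17, 23), (38, 17, 23), (7, 17, 23)}

Natural join on A: {(17, 19, 23, 17), (20, 35, 36, 18), (20, 35, 36, 30), (20, 35, 36, 38), (21, 39, 23, 17), (28, 10, 23, 17), (38, 24, 23, 17), (7, 6, 23, 17)}
Natural join on A: {(17, 19, 23, 17, c), (17, 19, 23, 17, m), (20, 35, 36, 18, z), (20, 35, 36, 30, z), (20, 35, 36, 38, z), (21, 39, 23, 17, c), (21, 39, 23, 17, m), (28, 10, 23, 17, c), (28, 10, 23, 17, m), (38, 24, 23, 17, c), (38, 24, 23, 17, m), (7, 6, 23, 17, c), (7, 6, 23, 17, m)}
σ[G ≠ C]: keep tuples satisfying G ≠ C → {(20, 35, 36, 18, z), (20, 35, 36, 30, z), (20, 35, 36, 38, z), (21, 39, 23, 17, c), (21, 39, 23, 17, m), (28, 10, 23, 17, c), (28, 10, 23, 17, m), (38, 24, 23, 17, c), (38, 24, 23, 17, m), (7, 6, 23, 17, c), (7, 6, 23, 17, m)}
σ[A ≠ 36]: keep tuples satisfying A ≠ 36 → {(21, 39, 23, 17, c), (21, 39, 23, 17, m), (28, 10, 23, 17, c), (28, 10, 23, 17, m), (38, 24, 23, 17, c), (38, 24, 23, 17, m), (7, 6, 23, 17, c), (7, 6, 23, 17, m)}
Projecting to C, G, A (4 duplicate(s) eliminated): {(21, 17, 23), (28, 17, 23), (38, 17, 23), (7, 17, 23)}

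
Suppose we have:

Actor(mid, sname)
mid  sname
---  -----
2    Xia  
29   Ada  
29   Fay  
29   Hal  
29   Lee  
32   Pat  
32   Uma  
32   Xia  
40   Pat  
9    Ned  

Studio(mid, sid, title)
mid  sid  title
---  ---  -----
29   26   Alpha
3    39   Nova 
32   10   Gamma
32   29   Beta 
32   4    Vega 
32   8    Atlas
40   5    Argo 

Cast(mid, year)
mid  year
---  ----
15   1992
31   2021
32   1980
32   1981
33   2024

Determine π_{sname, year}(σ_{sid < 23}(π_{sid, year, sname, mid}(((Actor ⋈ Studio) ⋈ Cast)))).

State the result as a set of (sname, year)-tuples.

{(Pat, 1980), (Pat, 1981), (Uma, 1980), (Uma, 1981), (Xia, 1980), (Xia, 1981)}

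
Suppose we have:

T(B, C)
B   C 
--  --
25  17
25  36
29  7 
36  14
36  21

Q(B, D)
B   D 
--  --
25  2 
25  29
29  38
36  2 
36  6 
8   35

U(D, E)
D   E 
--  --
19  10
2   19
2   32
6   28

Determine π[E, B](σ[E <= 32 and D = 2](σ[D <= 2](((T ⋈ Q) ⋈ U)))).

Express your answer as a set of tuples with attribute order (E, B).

{(19, 25), (19, 36), (32, 25), (32, 36)}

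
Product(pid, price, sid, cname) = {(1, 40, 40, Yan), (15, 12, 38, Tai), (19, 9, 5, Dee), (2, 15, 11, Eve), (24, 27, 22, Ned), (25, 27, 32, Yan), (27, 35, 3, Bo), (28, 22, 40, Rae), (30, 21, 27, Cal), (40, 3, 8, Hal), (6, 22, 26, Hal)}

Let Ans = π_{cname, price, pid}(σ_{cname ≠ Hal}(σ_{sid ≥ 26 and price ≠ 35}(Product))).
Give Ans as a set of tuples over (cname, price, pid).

σ[sid ≥ 26 and price ≠ 35]: keep tuples satisfying sid ≥ 26 and price ≠ 35 → {(1, 40, 40, Yan), (15, 12, 38, Tai), (25, 27, 32, Yan), (28, 22, 40, Rae), (30, 21, 27, Cal), (6, 22, 26, Hal)}
σ[cname ≠ Hal]: keep tuples satisfying cname ≠ Hal → {(1, 40, 40, Yan), (15, 12, 38, Tai), (25, 27, 32, Yan), (28, 22, 40, Rae), (30, 21, 27, Cal)}
π_{cname, price, pid} gives {(Cal, 21, 30), (Rae, 22, 28), (Tai, 12, 15), (Yan, 27, 25), (Yan, 40, 1)}.

{(Cal, 21, 30), (Rae, 22, 28), (Tai, 12, 15), (Yan, 27, 25), (Yan, 40, 1)}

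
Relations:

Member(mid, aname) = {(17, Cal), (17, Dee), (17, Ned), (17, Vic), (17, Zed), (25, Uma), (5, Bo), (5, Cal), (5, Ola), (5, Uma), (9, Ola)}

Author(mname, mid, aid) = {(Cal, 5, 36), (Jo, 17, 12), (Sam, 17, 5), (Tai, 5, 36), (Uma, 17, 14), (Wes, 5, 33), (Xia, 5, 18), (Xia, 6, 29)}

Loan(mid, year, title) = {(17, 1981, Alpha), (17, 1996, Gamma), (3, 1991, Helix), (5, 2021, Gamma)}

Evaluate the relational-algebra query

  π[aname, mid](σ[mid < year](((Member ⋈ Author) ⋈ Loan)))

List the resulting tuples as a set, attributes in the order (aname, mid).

Member ⋈ Author (natural join on mid): {(17, Cal, Jo, 12), (17, Cal, Sam, 5), (17, Cal, Uma, 14), (17, Dee, Jo, 12), (17, Dee, Sam, 5), (17, Dee, Uma, 14), (17, Ned, Jo, 12), (17, Ned, Sam, 5), (17, Ned, Uma, 14), (17, Vic, Jo, 12), (17, Vic, Sam, 5), (17, Vic, Uma, 14), (17, Zed, Jo, 12), (17, Zed, Sam, 5), (17, Zed, Uma, 14), (5, Bo, Cal, 36), (5, Bo, Tai, 36), (5, Bo, Wes, 33), (5, Bo, Xia, 18), (5, Cal, Cal, 36), (5, Cal, Tai, 36), (5, Cal, Wes, 33), (5, Cal, Xia, 18), (5, Ola, Cal, 36), (5, Ola, Tai, 36), (5, Ola, Wes, 33), (5, Ola, Xia, 18), (5, Uma, Cal, 36), (5, Uma, Tai, 36), (5, Uma, Wes, 33), (5, Uma, Xia, 18)}
(Member ⋈ Author) ⋈ Loan (natural join on mid): {(17, Cal, Jo, 12, 1981, Alpha), (17, Cal, Jo, 12, 1996, Gamma), (17, Cal, Sam, 5, 1981, Alpha), (17, Cal, Sam, 5, 1996, Gamma), (17, Cal, Uma, 14, 1981, Alpha), (17, Cal, Uma, 14, 1996, Gamma), (17, Dee, Jo, 12, 1981, Alpha), (17, Dee, Jo, 12, 1996, Gamma), (17, Dee, Sam, 5, 1981, Alpha), (17, Dee, Sam, 5, 1996, Gamma), (17, Dee, Uma, 14, 1981, Alpha), (17, Dee, Uma, 14, 1996, Gamma), (17, Ned, Jo, 12, 1981, Alpha), (17, Ned, Jo, 12, 1996, Gamma), (17, Ned, Sam, 5, 1981, Alpha), (17, Ned, Sam, 5, 1996, Gamma), (17, Ned, Uma, 14, 1981, Alpha), (17, Ned, Uma, 14, 1996, Gamma), (17, Vic, Jo, 12, 1981, Alpha), (17, Vic, Jo, 12, 1996, Gamma), (17, Vic, Sam, 5, 1981, Alpha), (17, Vic, Sam, 5, 1996, Gamma), (17, Vic, Uma, 14, 1981, Alpha), (17, Vic, Uma, 14, 1996, Gamma), (17, Zed, Jo, 12, 1981, Alpha), (17, Zed, Jo, 12, 1996, Gamma), (17, Zed, Sam, 5, 1981, Alpha), (17, Zed, Sam, 5, 1996, Gamma), (17, Zed, Uma, 14, 1981, Alpha), (17, Zed, Uma, 14, 1996, Gamma), (5, Bo, Cal, 36, 2021, Gamma), (5, Bo, Tai, 36, 2021, Gamma), (5, Bo, Wes, 33, 2021, Gamma), (5, Bo, Xia, 18, 2021, Gamma), (5, Cal, Cal, 36, 2021, Gamma), (5, Cal, Tai, 36, 2021, Gamma), (5, Cal, Wes, 33, 2021, Gamma), (5, Cal, Xia, 18, 2021, Gamma), (5, Ola, Cal, 36, 2021, Gamma), (5, Ola, Tai, 36, 2021, Gamma), (5, Ola, Wes, 33, 2021, Gamma), (5, Ola, Xia, 18, 2021, Gamma), (5, Uma, Cal, 36, 2021, Gamma), (5, Uma, Tai, 36, 2021, Gamma), (5, Uma, Wes, 33, 2021, Gamma), (5, Uma, Xia, 18, 2021, Gamma)}
σ[mid < year]: keep tuples satisfying mid < year → {(17, Cal, Jo, 12, 1981, Alpha), (17, Cal, Jo, 12, 1996, Gamma), (17, Cal, Sam, 5, 1981, Alpha), (17, Cal, Sam, 5, 1996, Gamma), (17, Cal, Uma, 14, 1981, Alpha), (17, Cal, Uma, 14, 1996, Gamma), (17, Dee, Jo, 12, 1981, Alpha), (17, Dee, Jo, 12, 1996, Gamma), (17, Dee, Sam, 5, 1981, Alpha), (17, Dee, Sam, 5, 1996, Gamma), (17, Dee, Uma, 14, 1981, Alpha), (17, Dee, Uma, 14, 1996, Gamma), (17, Ned, Jo, 12, 1981, Alpha), (17, Ned, Jo, 12, 1996, Gamma), (17, Ned, Sam, 5, 1981, Alpha), (17, Ned, Sam, 5, 1996, Gamma), (17, Ned, Uma, 14, 1981, Alpha), (17, Ned, Uma, 14, 1996, Gamma), (17, Vic, Jo, 12, 1981, Alpha), (17, Vic, Jo, 12, 1996, Gamma), (17, Vic, Sam, 5, 1981, Alpha), (17, Vic, Sam, 5, 1996, Gamma), (17, Vic, Uma, 14, 1981, Alpha), (17, Vic, Uma, 14, 1996, Gamma), (17, Zed, Jo, 12, 1981, Alpha), (17, Zed, Jo, 12, 1996, Gamma), (17, Zed, Sam, 5, 1981, Alpha), (17, Zed, Sam, 5, 1996, Gamma), (17, Zed, Uma, 14, 1981, Alpha), (17, Zed, Uma, 14, 1996, Gamma), (5, Bo, Cal, 36, 2021, Gamma), (5, Bo, Tai, 36, 2021, Gamma), (5, Bo, Wes, 33, 2021, Gamma), (5, Bo, Xia, 18, 2021, Gamma), (5, Cal, Cal, 36, 2021, Gamma), (5, Cal, Tai, 36, 2021, Gamma), (5, Cal, Wes, 33, 2021, Gamma), (5, Cal, Xia, 18, 2021, Gamma), (5, Ola, Cal, 36, 2021, Gamma), (5, Ola, Tai, 36, 2021, Gamma), (5, Ola, Wes, 33, 2021, Gamma), (5, Ola, Xia, 18, 2021, Gamma), (5, Uma, Cal, 36, 2021, Gamma), (5, Uma, Tai, 36, 2021, Gamma), (5, Uma, Wes, 33, 2021, Gamma), (5, Uma, Xia, 18, 2021, Gamma)}
Keep only column(s) aname, mid (37 duplicate(s) eliminated): {(Bo, 5), (Cal, 17), (Cal, 5), (Dee, 17), (Ned, 17), (Ola, 5), (Uma, 5), (Vic, 17), (Zed, 17)}

{(Bo, 5), (Cal, 17), (Cal, 5), (Dee, 17), (Ned, 17), (Ola, 5), (Uma, 5), (Vic, 17), (Zed, 17)}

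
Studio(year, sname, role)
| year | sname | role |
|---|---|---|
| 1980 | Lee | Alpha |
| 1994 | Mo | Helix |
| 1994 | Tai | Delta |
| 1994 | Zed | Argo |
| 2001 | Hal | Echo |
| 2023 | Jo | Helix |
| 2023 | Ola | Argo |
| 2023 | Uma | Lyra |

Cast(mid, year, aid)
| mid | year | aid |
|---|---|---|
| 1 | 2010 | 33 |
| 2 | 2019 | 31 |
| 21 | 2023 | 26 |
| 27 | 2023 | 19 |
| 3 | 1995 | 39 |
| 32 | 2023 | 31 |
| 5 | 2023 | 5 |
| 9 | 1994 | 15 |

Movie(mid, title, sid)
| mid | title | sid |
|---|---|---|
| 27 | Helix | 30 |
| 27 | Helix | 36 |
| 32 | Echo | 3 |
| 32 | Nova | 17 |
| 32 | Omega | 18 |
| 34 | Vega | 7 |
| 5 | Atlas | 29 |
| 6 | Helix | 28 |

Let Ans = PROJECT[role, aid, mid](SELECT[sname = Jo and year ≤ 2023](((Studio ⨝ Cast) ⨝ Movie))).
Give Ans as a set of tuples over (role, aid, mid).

{(Helix, 19, 27), (Helix, 31, 32), (Helix, 5, 5)}

Studio ⋈ Cast (natural join on year): {(1994, Mo, Helix, 9, 15), (1994, Tai, Delta, 9, 15), (1994, Zed, Argo, 9, 15), (2023, Jo, Helix, 21, 26), (2023, Jo, Helix, 27, 19), (2023, Jo, Helix, 32, 31), (2023, Jo, Helix, 5, 5), (2023, Ola, Argo, 21, 26), (2023, Ola, Argo, 27, 19), (2023, Ola, Argo, 32, 31), (2023, Ola, Argo, 5, 5), (2023, Uma, Lyra, 21, 26), (2023, Uma, Lyra, 27, 19), (2023, Uma, Lyra, 32, 31), (2023, Uma, Lyra, 5, 5)}
(Studio ⨝ Cast) ⋈ Movie (natural join on mid): {(2023, Jo, Helix, 27, 19, Helix, 30), (2023, Jo, Helix, 27, 19, Helix, 36), (2023, Jo, Helix, 32, 31, Echo, 3), (2023, Jo, Helix, 32, 31, Nova, 17), (2023, Jo, Helix, 32, 31, Omega, 18), (2023, Jo, Helix, 5, 5, Atlas, 29), (2023, Ola, Argo, 27, 19, Helix, 30), (2023, Ola, Argo, 27, 19, Helix, 36), (2023, Ola, Argo, 32, 31, Echo, 3), (2023, Ola, Argo, 32, 31, Nova, 17), (2023, Ola, Argo, 32, 31, Omega, 18), (2023, Ola, Argo, 5, 5, Atlas, 29), (2023, Uma, Lyra, 27, 19, Helix, 30), (2023, Uma, Lyra, 27, 19, Helix, 36), (2023, Uma, Lyra, 32, 31, Echo, 3), (2023, Uma, Lyra, 32, 31, Nova, 17), (2023, Uma, Lyra, 32, 31, Omega, 18), (2023, Uma, Lyra, 5, 5, Atlas, 29)}
Filtering on sname = Jo and year ≤ 2023 leaves {(2023, Jo, Helix, 27, 19, Helix, 30), (2023, Jo, Helix, 27, 19, Helix, 36), (2023, Jo, Helix, 32, 31, Echo, 3), (2023, Jo, Helix, 32, 31, Nova, 17), (2023, Jo, Helix, 32, 31, Omega, 18), (2023, Jo, Helix, 5, 5, Atlas, 29)}.
π_{role, aid, mid} gives {(Helix, 19, 27), (Helix, 31, 32), (Helix, 5, 5)} (3 duplicate(s) eliminated).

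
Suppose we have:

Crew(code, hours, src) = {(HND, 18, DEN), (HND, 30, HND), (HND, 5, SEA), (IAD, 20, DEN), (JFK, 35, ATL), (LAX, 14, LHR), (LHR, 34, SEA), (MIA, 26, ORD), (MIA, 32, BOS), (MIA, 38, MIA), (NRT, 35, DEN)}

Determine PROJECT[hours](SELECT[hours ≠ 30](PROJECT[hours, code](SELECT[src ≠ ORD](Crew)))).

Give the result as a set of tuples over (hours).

{14, 18, 20, 32, 34, 35, 38, 5}

Apply σ_{src ≠ ORD}; surviving tuples: {(HND, 18, DEN), (HND, 30, HND), (HND, 5, SEA), (IAD, 20, DEN), (JFK, 35, ATL), (LAX, 14, LHR), (LHR, 34, SEA), (MIA, 32, BOS), (MIA, 38, MIA), (NRT, 35, DEN)}
Projecting to hours, code: {(14, LAX), (18, HND), (20, IAD), (30, HND), (32, MIA), (34, LHR), (35, JFK), (35, NRT), (38, MIA), (5, HND)}
Apply σ_{hours ≠ 30}; surviving tuples: {(14, LAX), (18, HND), (20, IAD), (32, MIA), (34, LHR), (35, JFK), (35, NRT), (38, MIA), (5, HND)}
Projecting to hours (1 duplicate(s) eliminated): {14, 18, 20, 32, 34, 35, 38, 5}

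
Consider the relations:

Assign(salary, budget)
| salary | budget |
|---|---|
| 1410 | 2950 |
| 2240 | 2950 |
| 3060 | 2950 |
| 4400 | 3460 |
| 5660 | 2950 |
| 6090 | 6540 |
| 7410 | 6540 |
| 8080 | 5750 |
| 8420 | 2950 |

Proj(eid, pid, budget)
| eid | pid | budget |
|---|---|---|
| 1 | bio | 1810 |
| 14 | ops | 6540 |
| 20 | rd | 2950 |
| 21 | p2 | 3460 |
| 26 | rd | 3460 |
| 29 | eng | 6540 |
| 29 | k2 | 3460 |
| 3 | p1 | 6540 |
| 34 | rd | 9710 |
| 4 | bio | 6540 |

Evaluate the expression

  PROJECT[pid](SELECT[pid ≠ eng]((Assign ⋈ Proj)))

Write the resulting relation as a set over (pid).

Assign ⋈ Proj (natural join on budget): {(1410, 2950, 20, rd), (2240, 2950, 20, rd), (3060, 2950, 20, rd), (4400, 3460, 21, p2), (4400, 3460, 26, rd), (4400, 3460, 29, k2), (5660, 2950, 20, rd), (6090, 6540, 14, ops), (6090, 6540, 29, eng), (6090, 6540, 3, p1), (6090, 6540, 4, bio), (7410, 6540, 14, ops), (7410, 6540, 29, eng), (7410, 6540, 3, p1), (7410, 6540, 4, bio), (8420, 2950, 20, rd)}
σ[pid ≠ eng]: keep tuples satisfying pid ≠ eng → {(1410, 2950, 20, rd), (2240, 2950, 20, rd), (3060, 2950, 20, rd), (4400, 3460, 21, p2), (4400, 3460, 26, rd), (4400, 3460, 29, k2), (5660, 2950, 20, rd), (6090, 6540, 14, ops), (6090, 6540, 3, p1), (6090, 6540, 4, bio), (7410, 6540, 14, ops), (7410, 6540, 3, p1), (7410, 6540, 4, bio), (8420, 2950, 20, rd)}
π[pid]: project onto (pid) (8 duplicate(s) eliminated) → {bio, k2, ops, p1, p2, rd}

{bio, k2, ops, p1, p2, rd}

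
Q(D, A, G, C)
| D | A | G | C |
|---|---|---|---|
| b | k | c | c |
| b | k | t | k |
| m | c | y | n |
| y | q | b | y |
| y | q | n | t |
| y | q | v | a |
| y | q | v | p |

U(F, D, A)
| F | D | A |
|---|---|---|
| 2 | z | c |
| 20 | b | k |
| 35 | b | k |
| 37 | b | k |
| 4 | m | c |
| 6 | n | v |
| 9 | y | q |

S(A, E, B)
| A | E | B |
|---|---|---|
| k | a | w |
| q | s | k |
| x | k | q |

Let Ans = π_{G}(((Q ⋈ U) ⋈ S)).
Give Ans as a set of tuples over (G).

Natural join on D, A: {(b, k, c, c, 20), (b, k, c, c, 35), (b, k, c, c, 37), (b, k, t, k, 20), (b, k, t, k, 35), (b, k, t, k, 37), (m, c, y, n, 4), (y, q, b, y, 9), (y, q, n, t, 9), (y, q, v, a, 9), (y, q, v, p, 9)}
Natural join on A: {(b, k, c, c, 20, a, w), (b, k, c, c, 35, a, w), (b, k, c, c, 37, a, w), (b, k, t, k, 20, a, w), (b, k, t, k, 35, a, w), (b, k, t, k, 37, a, w), (y, q, b, y, 9, s, k), (y, q, n, t, 9, s, k), (y, q, v, a, 9, s, k), (y, q, v, p, 9, s, k)}
π[G]: project onto (G) (5 duplicate(s) eliminated) → {b, c, n, t, v}

{b, c, n, t, v}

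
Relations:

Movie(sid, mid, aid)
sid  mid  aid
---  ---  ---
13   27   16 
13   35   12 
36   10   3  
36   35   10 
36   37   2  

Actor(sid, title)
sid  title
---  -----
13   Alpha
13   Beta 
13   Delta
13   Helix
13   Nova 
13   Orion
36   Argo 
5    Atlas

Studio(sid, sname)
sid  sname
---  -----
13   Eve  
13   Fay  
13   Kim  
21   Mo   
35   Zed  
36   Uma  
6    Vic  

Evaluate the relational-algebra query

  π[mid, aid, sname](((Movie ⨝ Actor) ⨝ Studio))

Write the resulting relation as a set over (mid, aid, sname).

Joining Movie and Actor on sid yields {(13, 27, 16, Alpha), (13, 27, 16, Beta), (13, 27, 16, Delta), (13, 27, 16, Helix), (13, 27, 16, Nova), (13, 27, 16, Orion), (13, 35, 12, Alpha), (13, 35, 12, Beta), (13, 35, 12, Delta), (13, 35, 12, Helix), (13, 35, 12, Nova), (13, 35, 12, Orion), (36, 10, 3, Argo), (36, 35, 10, Argo), (36, 37, 2, Argo)}.
Joining (Movie ⨝ Actor) and Studio on sid yields {(13, 27, 16, Alpha, Eve), (13, 27, 16, Alpha, Fay), (13, 27, 16, Alpha, Kim), (13, 27, 16, Beta, Eve), (13, 27, 16, Beta, Fay), (13, 27, 16, Beta, Kim), (13, 27, 16, Delta, Eve), (13, 27, 16, Delta, Fay), (13, 27, 16, Delta, Kim), (13, 27, 16, Helix, Eve), (13, 27, 16, Helix, Fay), (13, 27, 16, Helix, Kim), (13, 27, 16, Nova, Eve), (13, 27, 16, Nova, Fay), (13, 27, 16, Nova, Kim), (13, 27, 16, Orion, Eve), (13, 27, 16, Orion, Fay), (13, 27, 16, Orion, Kim), (13, 35, 12, Alpha, Eve), (13, 35, 12, Alpha, Fay), (13, 35, 12, Alpha, Kim), (13, 35, 12, Beta, Eve), (13, 35, 12, Beta, Fay), (13, 35, 12, Beta, Kim), (13, 35, 12, Delta, Eve), (13, 35, 12, Delta, Fay), (13, 35, 12, Delta, Kim), (13, 35, 12, Helix, Eve), (13, 35, 12, Helix, Fay), (13, 35, 12, Helix, Kim), (13, 35, 12, Nova, Eve), (13, 35, 12, Nova, Fay), (13, 35, 12, Nova, Kim), (13, 35, 12, Orion, Eve), (13, 35, 12, Orion, Fay), (13, 35, 12, Orion, Kim), (36, 10, 3, Argo, Uma), (36, 35, 10, Argo, Uma), (36, 37, 2, Argo, Uma)}.
Keep only column(s) mid, aid, sname (30 duplicate(s) eliminated): {(10, 3, Uma), (27, 16, Eve), (27, 16, Fay), (27, 16, Kim), (35, 10, Uma), (35, 12, Eve), (35, 12, Fay), (35, 12, Kim), (37, 2, Uma)}

{(10, 3, Uma), (27, 16, Eve), (27, 16, Fay), (27, 16, Kim), (35, 10, Uma), (35, 12, Eve), (35, 12, Fay), (35, 12, Kim), (37, 2, Uma)}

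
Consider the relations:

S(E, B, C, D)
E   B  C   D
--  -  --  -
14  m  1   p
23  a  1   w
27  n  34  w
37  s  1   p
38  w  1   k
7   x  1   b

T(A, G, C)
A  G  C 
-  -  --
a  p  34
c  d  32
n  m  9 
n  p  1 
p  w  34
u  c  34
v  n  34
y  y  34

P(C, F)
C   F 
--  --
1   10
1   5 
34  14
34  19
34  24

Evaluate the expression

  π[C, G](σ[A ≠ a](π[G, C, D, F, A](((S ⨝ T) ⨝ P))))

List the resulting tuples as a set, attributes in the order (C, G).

{(1, p), (34, c), (34, n), (34, w), (34, y)}

Joining S and T on C yields {(14, m, 1, p, n, p), (23, a, 1, w, n, p), (27, n, 34, w, a, p), (27, n, 34, w, p, w), (27, n, 34, w, u, c), (27, n, 34, w, v, n), (27, n, 34, w, y, y), (37, s, 1, p, n, p), (38, w, 1, k, n, p), (7, x, 1, b, n, p)}.
Joining (S ⨝ T) and P on C yields {(14, m, 1, p, n, p, 10), (14, m, 1, p, n, p, 5), (23, a, 1, w, n, p, 10), (23, a, 1, w, n, p, 5), (27, n, 34, w, a, p, 14), (27, n, 34, w, a, p, 19), (27, n, 34, w, a, p, 24), (27, n, 34, w, p, w, 14), (27, n, 34, w, p, w, 19), (27, n, 34, w, p, w, 24), (27, n, 34, w, u, c, 14), (27, n, 34, w, u, c, 19), (27, n, 34, w, u, c, 24), (27, n, 34, w, v, n, 14), (27, n, 34, w, v, n, 19), (27, n, 34, w, v, n, 24), (27, n, 34, w, y, y, 14), (27, n, 34, w, y, y, 19), (27, n, 34, w, y, y, 24), (37, s, 1, p, n, p, 10), (37, s, 1, p, n, p, 5), (38, w, 1, k, n, p, 10), (38, w, 1, k, n, p, 5), (7, x, 1, b, n, p, 10), (7, x, 1, b, n, p, 5)}.
π[G, C, D, F, A]: project onto (G, C, D, F, A) (2 duplicate(s) eliminated) → {(c, 34, w, 14, u), (c, 34, w, 19, u), (c, 34, w, 24, u), (n, 34, w, 14, v), (n, 34, w, 19, v), (n, 34, w, 24, v), (p, 1, b, 10, n), (p, 1, b, 5, n), (p, 1, k, 10, n), (p, 1, k, 5, n), (p, 1, p, 10, n), (p, 1, p, 5, n), (p, 1, w, 10, n), (p, 1, w, 5, n), (p, 34, w, 14, a), (p, 34, w, 19, a), (p, 34, w, 24, a), (w, 34, w, 14, p), (w, 34, w, 19, p), (w, 34, w, 24, p), (y, 34, w, 14, y), (y, 34, w, 19, y), (y, 34, w, 24, y)}
Selection A ≠ a: {(c, 34, w, 14, u), (c, 34, w, 19, u), (c, 34, w, 24, u), (n, 34, w, 14, v), (n, 34, w, 19, v), (n, 34, w, 24, v), (p, 1, b, 10, n), (p, 1, b, 5, n), (p, 1, k, 10, n), (p, 1, k, 5, n), (p, 1, p, 10, n), (p, 1, p, 5, n), (p, 1, w, 10, n), (p, 1, w, 5, n), (w, 34, w, 14, p), (w, 34, w, 19, p), (w, 34, w, 24, p), (y, 34, w, 14, y), (y, 34, w, 19, y), (y, 34, w, 24, y)}
π[C, G]: project onto (C, G) (15 duplicate(s) eliminated) → {(1, p), (34, c), (34, n), (34, w), (34, y)}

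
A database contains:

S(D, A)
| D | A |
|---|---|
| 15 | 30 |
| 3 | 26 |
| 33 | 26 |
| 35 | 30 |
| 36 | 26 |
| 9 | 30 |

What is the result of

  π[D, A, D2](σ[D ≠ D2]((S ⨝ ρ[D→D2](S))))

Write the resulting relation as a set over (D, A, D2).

{(15, 30, 35), (15, 30, 9), (3, 26, 33), (3, 26, 36), (33, 26, 3), (33, 26, 36), (35, 30, 15), (35, 30, 9), (36, 26, 3), (36, 26, 33), (9, 30, 15), (9, 30, 35)}

ρ[D→D2]: schema becomes (D2, A); tuples unchanged.
Natural join on A: {(15, 30, 15), (15, 30, 35), (15, 30, 9), (3, 26, 3), (3, 26, 33), (3, 26, 36), (33, 26, 3), (33, 26, 33), (33, 26, 36), (35, 30, 15), (35, 30, 35), (35, 30, 9), (36, 26, 3), (36, 26, 33), (36, 26, 36), (9, 30, 15), (9, 30, 35), (9, 30, 9)}
Selection D ≠ D2: {(15, 30, 35), (15, 30, 9), (3, 26, 33), (3, 26, 36), (33, 26, 3), (33, 26, 36), (35, 30, 15), (35, 30, 9), (36, 26, 3), (36, 26, 33), (9, 30, 15), (9, 30, 35)}
Projecting to D, A, D2: {(15, 30, 35), (15, 30, 9), (3, 26, 33), (3, 26, 36), (33, 26, 3), (33, 26, 36), (35, 30, 15), (35, 30, 9), (36, 26, 3), (36, 26, 33), (9, 30, 15), (9, 30, 35)}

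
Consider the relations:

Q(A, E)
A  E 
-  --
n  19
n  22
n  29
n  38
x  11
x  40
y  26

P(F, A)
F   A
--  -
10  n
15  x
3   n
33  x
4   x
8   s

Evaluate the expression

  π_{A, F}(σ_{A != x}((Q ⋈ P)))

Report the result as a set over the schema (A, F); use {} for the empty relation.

{(n, 10), (n, 3)}

Q ⋈ P (natural join on A): {(n, 19, 10), (n, 19, 3), (n, 22, 10), (n, 22, 3), (n, 29, 10), (n, 29, 3), (n, 38, 10), (n, 38, 3), (x, 11, 15), (x, 11, 33), (x, 11, 4), (x, 40, 15), (x, 40, 33), (x, 40, 4)}
Filtering on A != x leaves {(n, 19, 10), (n, 19, 3), (n, 22, 10), (n, 22, 3), (n, 29, 10), (n, 29, 3), (n, 38, 10), (n, 38, 3)}.
Keep only column(s) A, F (6 duplicate(s) eliminated): {(n, 10), (n, 3)}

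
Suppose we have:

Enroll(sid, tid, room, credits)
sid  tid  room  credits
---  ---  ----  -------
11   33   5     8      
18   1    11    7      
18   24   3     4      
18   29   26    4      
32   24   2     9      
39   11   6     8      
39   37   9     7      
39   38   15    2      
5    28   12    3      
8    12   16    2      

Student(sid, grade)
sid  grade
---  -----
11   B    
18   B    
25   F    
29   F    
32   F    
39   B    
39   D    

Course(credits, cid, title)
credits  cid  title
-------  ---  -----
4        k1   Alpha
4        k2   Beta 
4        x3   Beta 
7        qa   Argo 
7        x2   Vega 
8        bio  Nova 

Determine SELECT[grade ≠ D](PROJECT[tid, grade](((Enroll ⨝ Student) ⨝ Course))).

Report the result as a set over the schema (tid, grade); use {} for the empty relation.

{(1, B), (11, B), (24, B), (29, B), (33, B), (37, B)}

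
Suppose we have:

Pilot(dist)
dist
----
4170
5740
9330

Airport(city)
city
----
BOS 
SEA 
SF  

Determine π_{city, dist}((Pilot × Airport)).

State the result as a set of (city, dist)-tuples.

Pilot × Airport: Cartesian product, 3·3 = 9 tuples over (dist, city).
π[city, dist]: project onto (city, dist) → {(BOS, 4170), (BOS, 5740), (BOS, 9330), (SEA, 4170), (SEA, 5740), (SEA, 9330), (SF, 4170), (SF, 5740), (SF, 9330)}

{(BOS, 4170), (BOS, 5740), (BOS, 9330), (SEA, 4170), (SEA, 5740), (SEA, 9330), (SF, 4170), (SF, 5740), (SF, 9330)}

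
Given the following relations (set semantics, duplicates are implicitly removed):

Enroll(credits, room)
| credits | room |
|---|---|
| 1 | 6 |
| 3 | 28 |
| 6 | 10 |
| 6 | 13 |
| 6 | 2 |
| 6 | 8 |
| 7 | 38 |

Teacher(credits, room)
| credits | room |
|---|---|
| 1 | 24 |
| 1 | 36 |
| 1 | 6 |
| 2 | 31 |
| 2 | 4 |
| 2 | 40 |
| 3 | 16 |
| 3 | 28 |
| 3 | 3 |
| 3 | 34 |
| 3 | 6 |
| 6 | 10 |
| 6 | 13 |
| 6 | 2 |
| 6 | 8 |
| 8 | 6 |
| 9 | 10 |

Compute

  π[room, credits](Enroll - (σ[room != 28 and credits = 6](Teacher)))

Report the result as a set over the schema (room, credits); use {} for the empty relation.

{(28, 3), (38, 7), (6, 1)}

Apply σ_{room != 28 and credits = 6}; surviving tuples: {(6, 10), (6, 13), (6, 2), (6, 8)}
Taking the difference: {(1, 6), (3, 28), (7, 38)}
π_{room, credits} gives {(28, 3), (38, 7), (6, 1)}.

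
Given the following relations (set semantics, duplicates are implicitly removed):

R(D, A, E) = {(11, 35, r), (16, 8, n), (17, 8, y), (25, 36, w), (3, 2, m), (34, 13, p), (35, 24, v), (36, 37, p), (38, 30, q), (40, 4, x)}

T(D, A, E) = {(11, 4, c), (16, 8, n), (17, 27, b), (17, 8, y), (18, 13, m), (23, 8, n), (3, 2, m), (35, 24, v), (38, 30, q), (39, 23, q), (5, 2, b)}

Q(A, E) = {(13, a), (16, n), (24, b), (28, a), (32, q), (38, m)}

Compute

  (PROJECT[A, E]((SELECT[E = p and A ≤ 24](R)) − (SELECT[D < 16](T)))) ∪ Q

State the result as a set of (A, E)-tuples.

Apply σ_{E = p and A ≤ 24}; surviving tuples: {(34, 13, p)}
Apply σ_{D < 16}; surviving tuples: {(11, 4, c), (3, 2, m), (5, 2, b)}
Set difference of the two operands is {(34, 13, p)}.
π_{A, E} gives {(13, p)}.
Set union of the two operands is {(13, a), (13, p), (16, n), (24, b), (28, a), (32, q), (38, m)}.

{(13, a), (13, p), (16, n), (24, b), (28, a), (32, q), (38, m)}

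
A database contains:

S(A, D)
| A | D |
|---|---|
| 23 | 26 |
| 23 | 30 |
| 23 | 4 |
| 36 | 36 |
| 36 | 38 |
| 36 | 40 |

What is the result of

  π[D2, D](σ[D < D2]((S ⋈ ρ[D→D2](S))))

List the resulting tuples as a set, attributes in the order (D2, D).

{(26, 4), (30, 26), (30, 4), (38, 36), (40, 36), (40, 38)}

ρ[D→D2]: schema becomes (A, D2); tuples unchanged.
S ⋈ ρ[D→D2](S) (natural join on A): {(23, 26, 26), (23, 26, 30), (23, 26, 4), (23, 30, 26), (23, 30, 30), (23, 30, 4), (23, 4, 26), (23, 4, 30), (23, 4, 4), (36, 36, 36), (36, 36, 38), (36, 36, 40), (36, 38, 36), (36, 38, 38), (36, 38, 40), (36, 40, 36), (36, 40, 38), (36, 40, 40)}
Selection D < D2: {(23, 26, 30), (23, 4, 26), (23, 4, 30), (36, 36, 38), (36, 36, 40), (36, 38, 40)}
Projecting to D2, D: {(26, 4), (30, 26), (30, 4), (38, 36), (40, 36), (40, 38)}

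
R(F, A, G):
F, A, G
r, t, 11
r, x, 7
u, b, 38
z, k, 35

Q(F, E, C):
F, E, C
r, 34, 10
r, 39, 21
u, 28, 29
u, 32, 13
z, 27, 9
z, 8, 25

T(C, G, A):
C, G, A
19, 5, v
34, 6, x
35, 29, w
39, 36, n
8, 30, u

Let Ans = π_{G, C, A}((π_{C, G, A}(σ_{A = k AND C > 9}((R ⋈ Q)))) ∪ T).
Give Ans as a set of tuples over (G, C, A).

{(29, 35, w), (30, 8, u), (35, 25, k), (36, 39, n), (5, 19, v), (6, 34, x)}

Joining R and Q on F yields {(r, t, 11, 34, 10), (r, t, 11, 39, 21), (r, x, 7, 34, 10), (r, x, 7, 39, 21), (u, b, 38, 28, 29), (u, b, 38, 32, 13), (z, k, 35, 27, 9), (z, k, 35, 8, 25)}.
σ[A = k AND C > 9]: keep tuples satisfying A = k AND C > 9 → {(z, k, 35, 8, 25)}
π_{C, G, A} gives {(25, 35, k)}.
Taking the union: {(19, 5, v), (25, 35, k), (34, 6, x), (35, 29, w), (39, 36, n), (8, 30, u)}
π_{G, C, A} gives {(29, 35, w), (30, 8, u), (35, 25, k), (36, 39, n), (5, 19, v), (6, 34, x)}.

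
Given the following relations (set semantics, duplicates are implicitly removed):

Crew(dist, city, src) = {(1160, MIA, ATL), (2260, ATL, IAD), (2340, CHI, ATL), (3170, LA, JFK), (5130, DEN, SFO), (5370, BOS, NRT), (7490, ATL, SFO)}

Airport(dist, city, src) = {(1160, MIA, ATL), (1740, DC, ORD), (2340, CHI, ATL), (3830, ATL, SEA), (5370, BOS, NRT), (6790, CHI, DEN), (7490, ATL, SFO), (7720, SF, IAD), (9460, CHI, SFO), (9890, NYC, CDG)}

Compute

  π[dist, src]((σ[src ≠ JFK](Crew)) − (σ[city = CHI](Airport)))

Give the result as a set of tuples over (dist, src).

σ[src ≠ JFK]: keep tuples satisfying src ≠ JFK → {(1160, MIA, ATL), (2260, ATL, IAD), (2340, CHI, ATL), (5130, DEN, SFO), (5370, BOS, NRT), (7490, ATL, SFO)}
σ[city = CHI]: keep tuples satisfying city = CHI → {(2340, CHI, ATL), (6790, CHI, DEN), (9460, CHI, SFO)}
Difference: {(1160, MIA, ATL), (2260, ATL, IAD), (2340, CHI, ATL), (5130, DEN, SFO), (5370, BOS, NRT), (7490, ATL, SFO)} with {(2340, CHI, ATL), (6790, CHI, DEN), (9460, CHI, SFO)} → {(1160, MIA, ATL), (2260, ATL, IAD), (5130, DEN, SFO), (5370, BOS, NRT), (7490, ATL, SFO)}
Projecting to dist, src: {(1160, ATL), (2260, IAD), (5130, SFO), (5370, NRT), (7490, SFO)}

{(1160, ATL), (2260, IAD), (5130, SFO), (5370, NRT), (7490, SFO)}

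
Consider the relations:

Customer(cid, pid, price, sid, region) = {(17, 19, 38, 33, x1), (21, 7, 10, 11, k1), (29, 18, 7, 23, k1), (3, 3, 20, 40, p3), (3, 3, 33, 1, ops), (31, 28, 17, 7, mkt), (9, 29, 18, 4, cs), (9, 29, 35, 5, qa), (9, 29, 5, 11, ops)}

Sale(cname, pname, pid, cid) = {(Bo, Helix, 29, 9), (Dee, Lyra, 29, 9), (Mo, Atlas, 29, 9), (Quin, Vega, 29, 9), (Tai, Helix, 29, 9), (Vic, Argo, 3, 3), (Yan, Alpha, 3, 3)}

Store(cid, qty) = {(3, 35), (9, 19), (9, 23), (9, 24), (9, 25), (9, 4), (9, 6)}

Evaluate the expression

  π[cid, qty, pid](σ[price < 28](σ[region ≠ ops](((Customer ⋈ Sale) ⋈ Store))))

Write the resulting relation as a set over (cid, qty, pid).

{(3, 35, 3), (9, 19, 29), (9, 23, 29), (9, 24, 29), (9, 25, 29), (9, 4, 29), (9, 6, 29)}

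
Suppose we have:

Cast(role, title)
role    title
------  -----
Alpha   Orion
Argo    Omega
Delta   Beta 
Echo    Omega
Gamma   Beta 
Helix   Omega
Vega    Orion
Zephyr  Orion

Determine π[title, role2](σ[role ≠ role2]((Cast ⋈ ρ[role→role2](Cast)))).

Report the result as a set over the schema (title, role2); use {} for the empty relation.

{(Beta, Delta), (Beta, Gamma), (Omega, Argo), (Omega, Echo), (Omega, Helix), (Orion, Alpha), (Orion, Vega), (Orion, Zephyr)}

ρ[role→role2]: schema becomes (role2, title); tuples unchanged.
Natural join on title: {(Alpha, Orion, Alpha), (Alpha, Orion, Vega), (Alpha, Orion, Zephyr), (Argo, Omega, Argo), (Argo, Omega, Echo), (Argo, Omega, Helix), (Delta, Beta, Delta), (Delta, Beta, Gamma), (Echo, Omega, Argo), (Echo, Omega, Echo), (Echo, Omega, Helix), (Gamma, Beta, Delta), (Gamma, Beta, Gamma), (Helix, Omega, Argo), (Helix, Omega, Echo), (Helix, Omega, Helix), (Vega, Orion, Alpha), (Vega, Orion, Vega), (Vega, Orion, Zephyr), (Zephyr, Orion, Alpha), (Zephyr, Orion, Vega), (Zephyr, Orion, Zephyr)}
σ[role ≠ role2]: keep tuples satisfying role ≠ role2 → {(Alpha, Orion, Vega), (Alpha, Orion, Zephyr), (Argo, Omega, Echo), (Argo, Omega, Helix), (Delta, Beta, Gamma), (Echo, Omega, Argo), (Echo, Omega, Helix), (Gamma, Beta, Delta), (Helix, Omega, Argo), (Helix, Omega, Echo), (Vega, Orion, Alpha), (Vega, Orion, Zephyr), (Zephyr, Orion, Alpha), (Zephyr, Orion, Vega)}
Projecting to title, role2 (6 duplicate(s) eliminated): {(Beta, Delta), (Beta, Gamma), (Omega, Argo), (Omega, Echo), (Omega, Helix), (Orion, Alpha), (Orion, Vega), (Orion, Zephyr)}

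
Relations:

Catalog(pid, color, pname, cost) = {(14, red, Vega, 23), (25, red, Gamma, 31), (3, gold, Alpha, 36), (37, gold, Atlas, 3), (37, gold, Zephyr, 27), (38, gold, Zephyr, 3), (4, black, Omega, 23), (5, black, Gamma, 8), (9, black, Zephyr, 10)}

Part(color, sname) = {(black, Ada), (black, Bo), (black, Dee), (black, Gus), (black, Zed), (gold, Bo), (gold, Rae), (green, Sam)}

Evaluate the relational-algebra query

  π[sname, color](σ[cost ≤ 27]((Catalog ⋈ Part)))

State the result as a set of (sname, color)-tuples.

{(Ada, black), (Bo, black), (Bo, gold), (Dee, black), (Gus, black), (Rae, gold), (Zed, black)}

Joining Catalog and Part on color yields {(3, gold, Alpha, 36, Bo), (3, gold, Alpha, 36, Rae), (37, gold, Atlas, 3, Bo), (37, gold, Atlas, 3, Rae), (37, gold, Zephyr, 27, Bo), (37, gold, Zephyr, 27, Rae), (38, gold, Zephyr, 3, Bo), (38, gold, Zephyr, 3, Rae), (4, black, Omega, 23, Ada), (4, black, Omega, 23, Bo), (4, black, Omega, 23, Dee), (4, black, Omega, 23, Gus), (4, black, Omega, 23, Zed), (5, black, Gamma, 8, Ada), (5, black, Gamma, 8, Bo), (5, black, Gamma, 8, Dee), (5, black, Gamma, 8, Gus), (5, black, Gamma, 8, Zed), (9, black, Zephyr, 10, Ada), (9, black, Zephyr, 10, Bo), (9, black, Zephyr, 10, Dee), (9, black, Zephyr, 10, Gus), (9, black, Zephyr, 10, Zed)}.
Selection cost ≤ 27: {(37, gold, Atlas, 3, Bo), (37, gold, Atlas, 3, Rae), (37, gold, Zephyr, 27, Bo), (37, gold, Zephyr, 27, Rae), (38, gold, Zephyr, 3, Bo), (38, gold, Zephyr, 3, Rae), (4, black, Omega, 23, Ada), (4, black, Omega, 23, Bo), (4, black, Omega, 23, Dee), (4, black, Omega, 23, Gus), (4, black, Omega, 23, Zed), (5, black, Gamma, 8, Ada), (5, black, Gamma, 8, Bo), (5, black, Gamma, 8, Dee), (5, black, Gamma, 8, Gus), (5, black, Gamma, 8, Zed), (9, black, Zephyr, 10, Ada), (9, black, Zephyr, 10, Bo), (9, black, Zephyr, 10, Dee), (9, black, Zephyr, 10, Gus), (9, black, Zephyr, 10, Zed)}
Projecting to sname, color (14 duplicate(s) eliminated): {(Ada, black), (Bo, black), (Bo, gold), (Dee, black), (Gus, black), (Rae, gold), (Zed, black)}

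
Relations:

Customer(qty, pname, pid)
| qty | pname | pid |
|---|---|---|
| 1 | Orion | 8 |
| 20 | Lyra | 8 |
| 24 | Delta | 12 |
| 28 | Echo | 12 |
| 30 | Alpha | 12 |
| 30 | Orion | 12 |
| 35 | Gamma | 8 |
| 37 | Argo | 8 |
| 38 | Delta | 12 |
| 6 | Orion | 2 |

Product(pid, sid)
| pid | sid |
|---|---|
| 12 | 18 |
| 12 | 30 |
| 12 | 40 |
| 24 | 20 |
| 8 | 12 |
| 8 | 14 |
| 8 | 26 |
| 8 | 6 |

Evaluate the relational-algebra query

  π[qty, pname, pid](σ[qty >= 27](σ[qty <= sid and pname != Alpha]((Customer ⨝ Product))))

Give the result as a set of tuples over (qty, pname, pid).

{(28, Echo, 12), (30, Orion, 12), (38, Delta, 12)}

Natural join on pid: {(1, Orion, 8, 12), (1, Orion, 8, 14), (1, Orion, 8, 26), (1, Orion, 8, 6), (20, Lyra, 8, 12), (20, Lyra, 8, 14), (20, Lyra, 8, 26), (20, Lyra, 8, 6), (24, Delta, 12, 18), (24, Delta, 12, 30), (24, Delta, 12, 40), (28, Echo, 12, 18), (28, Echo, 12, 30), (28, Echo, 12, 40), (30, Alpha, 12, 18), (30, Alpha, 12, 30), (30, Alpha, 12, 40), (30, Orion, 12, 18), (30, Orion, 12, 30), (30, Orion, 12, 40), (35, Gamma, 8, 12), (35, Gamma, 8, 14), (35, Gamma, 8, 26), (35, Gamma, 8, 6), (37, Argo, 8, 12), (37, Argo, 8, 14), (37, Argo, 8, 26), (37, Argo, 8, 6), (38, Delta, 12, 18), (38, Delta, 12, 30), (38, Delta, 12, 40)}
Selection qty <= sid and pname != Alpha: {(1, Orion, 8, 12), (1, Orion, 8, 14), (1, Orion, 8, 26), (1, Orion, 8, 6), (20, Lyra, 8, 26), (24, Delta, 12, 30), (24, Delta, 12, 40), (28, Echo, 12, 30), (28, Echo, 12, 40), (30, Orion, 12, 30), (30, Orion, 12, 40), (38, Delta, 12, 40)}
Selection qty >= 27: {(28, Echo, 12, 30), (28, Echo, 12, 40), (30, Orion, 12, 30), (30, Orion, 12, 40), (38, Delta, 12, 40)}
π_{qty, pname, pid} gives {(28, Echo, 12), (30, Orion, 12), (38, Delta, 12)} (2 duplicate(s) eliminated).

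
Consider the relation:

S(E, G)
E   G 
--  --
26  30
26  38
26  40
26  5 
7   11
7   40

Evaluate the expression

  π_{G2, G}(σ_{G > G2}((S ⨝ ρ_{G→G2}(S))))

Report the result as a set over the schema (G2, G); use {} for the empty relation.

ρ[G→G2]: schema becomes (E, G2); tuples unchanged.
S ⋈ ρ_{G→G2}(S) (natural join on E): {(26, 30, 30), (26, 30, 38), (26, 30, 40), (26, 30, 5), (26, 38, 30), (26, 38, 38), (26, 38, 40), (26, 38, 5), (26, 40, 30), (26, 40, 38), (26, 40, 40), (26, 40, 5), (26, 5, 30), (26, 5, 38), (26, 5, 40), (26, 5, 5), (7, 11, 11), (7, 11, 40), (7, 40, 11), (7, 40, 40)}
σ[G > G2]: keep tuples satisfying G > G2 → {(26, 30, 5), (26, 38, 30), (26, 38, 5), (26, 40, 30), (26, 40, 38), (26, 40, 5), (7, 40, 11)}
Projecting to G2, G: {(11, 40), (30, 38), (30, 40), (38, 40), (5, 30), (5, 38), (5, 40)}

{(11, 40), (30, 38), (30, 40), (38, 40), (5, 30), (5, 38), (5, 40)}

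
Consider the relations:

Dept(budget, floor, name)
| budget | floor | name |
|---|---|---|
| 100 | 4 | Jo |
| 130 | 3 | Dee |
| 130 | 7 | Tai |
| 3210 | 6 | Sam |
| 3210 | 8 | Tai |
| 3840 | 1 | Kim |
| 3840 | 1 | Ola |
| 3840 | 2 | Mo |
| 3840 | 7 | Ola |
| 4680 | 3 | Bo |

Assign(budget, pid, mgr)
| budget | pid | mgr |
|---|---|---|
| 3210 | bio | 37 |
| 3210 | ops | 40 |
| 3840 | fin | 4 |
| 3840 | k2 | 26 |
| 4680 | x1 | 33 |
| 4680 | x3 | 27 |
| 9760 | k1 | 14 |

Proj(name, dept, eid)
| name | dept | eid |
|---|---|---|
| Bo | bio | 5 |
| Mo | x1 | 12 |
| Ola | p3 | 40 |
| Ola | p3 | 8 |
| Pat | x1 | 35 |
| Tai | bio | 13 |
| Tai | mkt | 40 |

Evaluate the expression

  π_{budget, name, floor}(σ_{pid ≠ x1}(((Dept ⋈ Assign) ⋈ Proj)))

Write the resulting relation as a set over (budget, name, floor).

Joining Dept and Assign on budget yields {(3210, 6, Sam, bio, 37), (3210, 6, Sam, ops, 40), (3210, 8, Tai, bio, 37), (3210, 8, Tai, ops, 40), (3840, 1, Kim, fin, 4), (3840, 1, Kim, k2, 26), (3840, 1, Ola, fin, 4), (3840, 1, Ola, k2, 26), (3840, 2, Mo, fin, 4), (3840, 2, Mo, k2, 26), (3840, 7, Ola, fin, 4), (3840, 7, Ola, k2, 26), (4680, 3, Bo, x1, 33), (4680, 3, Bo, x3, 27)}.
Joining (Dept ⋈ Assign) and Proj on name yields {(3210, 8, Tai, bio, 37, bio, 13), (3210, 8, Tai, bio, 37, mkt, 40), (3210, 8, Tai, ops, 40, bio, 13), (3210, 8, Tai, ops, 40, mkt, 40), (3840, 1, Ola, fin, 4, p3, 40), (3840, 1, Ola, fin, 4, p3, 8), (3840, 1, Ola, k2, 26, p3, 40), (3840, 1, Ola, k2, 26, p3, 8), (3840, 2, Mo, fin, 4, x1, 12), (3840, 2, Mo, k2, 26, x1, 12), (3840, 7, Ola, fin, 4, p3, 40), (3840, 7, Ola, fin, 4, p3, 8), (3840, 7, Ola, k2, 26, p3, 40), (3840, 7, Ola, k2, 26, p3, 8), (4680, 3, Bo, x1, 33, bio, 5), (4680, 3, Bo, x3, 27, bio, 5)}.
Apply σ_{pid ≠ x1}; surviving tuples: {(3210, 8, Tai, bio, 37, bio, 13), (3210, 8, Tai, bio, 37, mkt, 40), (3210, 8, Tai, ops, 40, bio, 13), (3210, 8, Tai, ops, 40, mkt, 40), (3840, 1, Ola, fin, 4, p3, 40), (3840, 1, Ola, fin, 4, p3, 8), (3840, 1, Ola, k2, 26, p3, 40), (3840, 1, Ola, k2, 26, p3, 8), (3840, 2, Mo, fin, 4, x1, 12), (3840, 2, Mo, k2, 26, x1, 12), (3840, 7, Ola, fin, 4, p3, 40), (3840, 7, Ola, fin, 4, p3, 8), (3840, 7, Ola, k2, 26, p3, 40), (3840, 7, Ola, k2, 26, p3, 8), (4680, 3, Bo, x3, 27, bio, 5)}
Projecting to budget, name, floor (10 duplicate(s) eliminated): {(3210, Tai, 8), (3840, Mo, 2), (3840, Ola, 1), (3840, Ola, 7), (4680, Bo, 3)}

{(3210, Tai, 8), (3840, Mo, 2), (3840, Ola, 1), (3840, Ola, 7), (4680, Bo, 3)}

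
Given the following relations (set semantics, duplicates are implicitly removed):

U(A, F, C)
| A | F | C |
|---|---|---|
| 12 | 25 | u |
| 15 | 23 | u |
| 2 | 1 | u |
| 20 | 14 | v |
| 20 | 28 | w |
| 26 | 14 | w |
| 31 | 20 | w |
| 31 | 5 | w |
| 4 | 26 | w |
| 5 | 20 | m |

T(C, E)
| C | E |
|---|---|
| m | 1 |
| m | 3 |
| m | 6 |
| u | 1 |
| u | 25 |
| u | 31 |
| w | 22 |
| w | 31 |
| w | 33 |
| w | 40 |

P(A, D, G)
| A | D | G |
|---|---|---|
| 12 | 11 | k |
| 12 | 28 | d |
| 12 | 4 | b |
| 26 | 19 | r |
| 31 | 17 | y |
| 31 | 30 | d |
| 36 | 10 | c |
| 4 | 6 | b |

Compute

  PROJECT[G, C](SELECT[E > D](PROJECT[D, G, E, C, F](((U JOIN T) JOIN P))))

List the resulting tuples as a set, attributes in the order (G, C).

{(b, u), (b, w), (d, u), (d, w), (k, u), (r, w), (y, w)}

Joining U and T on C yields {(12, 25, u, 1), (12, 25, u, 25), (12, 25, u, 31), (15, 23, u, 1), (15, 23, u, 25), (15, 23, u, 31), (2, 1, u, 1), (2, 1, u, 25), (2, 1, u, 31), (20, 28, w, 22), (20, 28, w, 31), (20, 28, w, 33), (20, 28, w, 40), (26, 14, w, 22), (26, 14, w, 31), (26, 14, w, 33), (26, 14, w, 40), (31, 20, w, 22), (31, 20, w, 31), (31, 20, w, 33), (31, 20, w, 40), (31, 5, w, 22), (31, 5, w, 31), (31, 5, w, 33), (31, 5, w, 40), (4, 26, w, 22), (4, 26, w, 31), (4, 26, w, 33), (4, 26, w, 40), (5, 20, m, 1), (5, 20, m, 3), (5, 20, m, 6)}.
Joining (U JOIN T) and P on A yields {(12, 25, u, 1, 11, k), (12, 25, u, 1, 28, d), (12, 25, u, 1, 4, b), (12, 25, u, 25, 11, k), (12, 25, u, 25, 28, d), (12, 25, u, 25, 4, b), (12, 25, u, 31, 11, k), (12, 25, u, 31, 28, d), (12, 25, u, 31, 4, b), (26, 14, w, 22, 19, r), (26, 14, w, 31, 19, r), (26, 14, w, 33, 19, r), (26, 14, w, 40, 19, r), (31, 20, w, 22, 17, y), (31, 20, w, 22, 30, d), (31, 20, w, 31, 17, y), (31, 20, w, 31, 30, d), (31, 20, w, 33, 17, y), (31, 20, w, 33, 30, d), (31, 20, w, 40, 17, y), (31, 20, w, 40, 30, d), (31, 5, w, 22, 17, y), (31, 5, w, 22, 30, d), (31, 5, w, 31, 17, y), (31, 5, w, 31, 30, d), (31, 5, w, 33, 17, y), (31, 5, w, 33, 30, d), (31, 5, w, 40, 17, y), (31, 5, w, 40, 30, d), (4, 26, w, 22, 6, b), (4, 26, w, 31, 6, b), (4, 26, w, 33, 6, b), (4, 26, w, 40, 6, b)}.
Projecting to D, G, E, C, F: {(11, k, 1, u, 25), (11, k, 25, u, 25), (11, k, 31, u, 25), (17, y, 22, w, 20), (17, y, 22, w, 5), (17, y, 31, w, 20), (17, y, 31, w, 5), (17, y, 33, w, 20), (17, y, 33, w, 5), (17, y, 40, w, 20), (17, y, 40, w, 5), (19, r, 22, w, 14), (19, r, 31, w, 14), (19, r, 33, w, 14), (19, r, 40, w, 14), (28, d, 1, u, 25), (28, d, 25, u, 25), (28, d, 31, u, 25), (30, d, 22, w, 20), (30, d, 22, w, 5), (30, d, 31, w, 20), (30, d, 31, w, 5), (30, d, 33, w, 20), (30, d, 33, w, 5), (30, d, 40, w, 20), (30, d, 40, w, 5), (4, b, 1, u, 25), (4, b, 25, u, 25), (4, b, 31, u, 25), (6, b, 22, w, 26), (6, b, 31, w, 26), (6, b, 33, w, 26), (6, b, 40, w, 26)}
Apply σ_{E > D}; surviving tuples: {(11, k, 25, u, 25), (11, k, 31, u, 25), (17, y, 22, w, 20), (17, y, 22, w, 5), (17, y, 31, w, 20), (17, y, 31, w, 5), (17, y, 33, w, 20), (17, y, 33, w, 5), (17, y, 40, w, 20), (17, y, 40, w, 5), (19, r, 22, w, 14), (19, r, 31, w, 14), (19, r, 33, w, 14), (19, r, 40, w, 14), (28, d, 31, u, 25), (30, d, 31, w, 20), (30, d, 31, w, 5), (30, d, 33, w, 20), (30, d, 33, w, 5), (30, d, 40, w, 20), (30, d, 40, w, 5), (4, b, 25, u, 25), (4, b, 31, u, 25), (6, b, 22, w, 26), (6, b, 31, w, 26), (6, b, 33, w, 26), (6, b, 40, w, 26)}
Projecting to G, C (20 duplicate(s) eliminated): {(b, u), (b, w), (d, u), (d, w), (k, u), (r, w), (y, w)}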